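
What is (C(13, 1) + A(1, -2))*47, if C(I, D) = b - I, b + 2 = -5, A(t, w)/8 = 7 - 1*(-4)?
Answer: 3196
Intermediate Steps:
A(t, w) = 88 (A(t, w) = 8*(7 - 1*(-4)) = 8*(7 + 4) = 8*11 = 88)
b = -7 (b = -2 - 5 = -7)
C(I, D) = -7 - I
(C(13, 1) + A(1, -2))*47 = ((-7 - 1*13) + 88)*47 = ((-7 - 13) + 88)*47 = (-20 + 88)*47 = 68*47 = 3196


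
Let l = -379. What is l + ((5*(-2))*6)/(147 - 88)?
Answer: -22421/59 ≈ -380.02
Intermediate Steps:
l + ((5*(-2))*6)/(147 - 88) = -379 + ((5*(-2))*6)/(147 - 88) = -379 - 10*6/59 = -379 - 60*1/59 = -379 - 60/59 = -22421/59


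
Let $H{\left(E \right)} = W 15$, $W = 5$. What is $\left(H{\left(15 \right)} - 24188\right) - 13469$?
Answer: $-37582$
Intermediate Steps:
$H{\left(E \right)} = 75$ ($H{\left(E \right)} = 5 \cdot 15 = 75$)
$\left(H{\left(15 \right)} - 24188\right) - 13469 = \left(75 - 24188\right) - 13469 = -24113 - 13469 = -37582$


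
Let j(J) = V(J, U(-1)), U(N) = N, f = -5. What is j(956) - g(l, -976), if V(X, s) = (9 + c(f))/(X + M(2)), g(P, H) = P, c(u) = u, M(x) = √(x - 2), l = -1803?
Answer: 430918/239 ≈ 1803.0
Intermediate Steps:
M(x) = √(-2 + x)
V(X, s) = 4/X (V(X, s) = (9 - 5)/(X + √(-2 + 2)) = 4/(X + √0) = 4/(X + 0) = 4/X)
j(J) = 4/J
j(956) - g(l, -976) = 4/956 - 1*(-1803) = 4*(1/956) + 1803 = 1/239 + 1803 = 430918/239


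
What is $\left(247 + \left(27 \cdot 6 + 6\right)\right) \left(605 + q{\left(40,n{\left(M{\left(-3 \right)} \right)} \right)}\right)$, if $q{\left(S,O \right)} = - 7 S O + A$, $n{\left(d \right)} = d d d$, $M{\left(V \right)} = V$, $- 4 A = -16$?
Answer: $3390135$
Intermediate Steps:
$A = 4$ ($A = \left(- \frac{1}{4}\right) \left(-16\right) = 4$)
$n{\left(d \right)} = d^{3}$ ($n{\left(d \right)} = d^{2} d = d^{3}$)
$q{\left(S,O \right)} = 4 - 7 O S$ ($q{\left(S,O \right)} = - 7 S O + 4 = - 7 O S + 4 = 4 - 7 O S$)
$\left(247 + \left(27 \cdot 6 + 6\right)\right) \left(605 + q{\left(40,n{\left(M{\left(-3 \right)} \right)} \right)}\right) = \left(247 + \left(27 \cdot 6 + 6\right)\right) \left(605 - \left(-4 + 7 \left(-3\right)^{3} \cdot 40\right)\right) = \left(247 + \left(162 + 6\right)\right) \left(605 - \left(-4 - 7560\right)\right) = \left(247 + 168\right) \left(605 + \left(4 + 7560\right)\right) = 415 \left(605 + 7564\right) = 415 \cdot 8169 = 3390135$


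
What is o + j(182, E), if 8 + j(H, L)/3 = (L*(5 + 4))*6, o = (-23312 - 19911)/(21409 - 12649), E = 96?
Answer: 135982057/8760 ≈ 15523.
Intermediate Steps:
o = -43223/8760 ≈ -4.9341
j(H, L) = -24 + 162*L (j(H, L) = -24 + 3*((L*(5 + 4))*6) = -24 + 3*((L*9)*6) = -24 + 3*((9*L)*6) = -24 + 3*(54*L) = -24 + 162*L)
o + j(182, E) = -43223/8760 + (-24 + 162*96) = -43223/8760 + (-24 + 15552) = -43223/8760 + 15528 = 135982057/8760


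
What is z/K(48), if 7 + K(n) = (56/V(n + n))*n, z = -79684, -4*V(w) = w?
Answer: 79684/119 ≈ 669.61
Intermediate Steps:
V(w) = -w/4
K(n) = -119 (K(n) = -7 + (56/((-(n + n)/4)))*n = -7 + (56/((-n/2)))*n = -7 + (56*(-2/n))*n = -7 + (-112/n)*n = -7 - 112 = -119)
z/K(48) = -79684/(-119) = -79684*(-1/119) = 79684/119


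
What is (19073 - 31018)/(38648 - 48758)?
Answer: 2389/2022 ≈ 1.1815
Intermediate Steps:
(19073 - 31018)/(38648 - 48758) = -11945/(-10110) = -11945*(-1/10110) = 2389/2022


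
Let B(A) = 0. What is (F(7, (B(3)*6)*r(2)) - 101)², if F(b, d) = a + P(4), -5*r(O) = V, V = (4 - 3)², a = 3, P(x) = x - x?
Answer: 9604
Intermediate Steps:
P(x) = 0
V = 1 (V = 1² = 1)
r(O) = -⅕ (r(O) = -⅕*1 = -⅕)
F(b, d) = 3 (F(b, d) = 3 + 0 = 3)
(F(7, (B(3)*6)*r(2)) - 101)² = (3 - 101)² = (-98)² = 9604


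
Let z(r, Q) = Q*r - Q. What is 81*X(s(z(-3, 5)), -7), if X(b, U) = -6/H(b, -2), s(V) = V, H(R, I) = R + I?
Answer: 243/11 ≈ 22.091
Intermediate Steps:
H(R, I) = I + R
z(r, Q) = -Q + Q*r
X(b, U) = -6/(-2 + b)
81*X(s(z(-3, 5)), -7) = 81*(-6/(-2 + 5*(-1 - 3))) = 81*(-6/(-2 + 5*(-4))) = 81*(-6/(-2 - 20)) = 81*(-6/(-22)) = 81*(-6*(-1/22)) = 81*(3/11) = 243/11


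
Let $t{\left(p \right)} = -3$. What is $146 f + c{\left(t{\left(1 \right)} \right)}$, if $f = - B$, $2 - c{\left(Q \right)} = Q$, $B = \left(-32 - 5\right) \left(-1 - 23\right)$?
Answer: $-129643$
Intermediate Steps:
$B = 888$ ($B = \left(-37\right) \left(-24\right) = 888$)
$c{\left(Q \right)} = 2 - Q$
$f = -888$ ($f = \left(-1\right) 888 = -888$)
$146 f + c{\left(t{\left(1 \right)} \right)} = 146 \left(-888\right) + \left(2 - -3\right) = -129648 + \left(2 + 3\right) = -129648 + 5 = -129643$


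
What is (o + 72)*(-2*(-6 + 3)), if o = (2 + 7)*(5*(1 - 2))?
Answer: 162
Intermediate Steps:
o = -45 (o = 9*(5*(-1)) = 9*(-5) = -45)
(o + 72)*(-2*(-6 + 3)) = (-45 + 72)*(-2*(-6 + 3)) = 27*(-2*(-3)) = 27*6 = 162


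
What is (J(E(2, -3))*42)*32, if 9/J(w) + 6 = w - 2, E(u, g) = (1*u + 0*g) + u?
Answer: -3024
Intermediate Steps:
E(u, g) = 2*u (E(u, g) = (u + 0) + u = u + u = 2*u)
J(w) = 9/(-8 + w) (J(w) = 9/(-6 + (w - 2)) = 9/(-6 + (-2 + w)) = 9/(-8 + w))
(J(E(2, -3))*42)*32 = ((9/(-8 + 2*2))*42)*32 = ((9/(-8 + 4))*42)*32 = ((9/(-4))*42)*32 = ((9*(-¼))*42)*32 = -9/4*42*32 = -189/2*32 = -3024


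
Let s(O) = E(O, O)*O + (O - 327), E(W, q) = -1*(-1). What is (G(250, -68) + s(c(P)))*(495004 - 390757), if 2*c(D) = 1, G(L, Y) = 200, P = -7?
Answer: -13135122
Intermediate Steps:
c(D) = ½ (c(D) = (½)*1 = ½)
E(W, q) = 1
s(O) = -327 + 2*O (s(O) = 1*O + (O - 327) = O + (-327 + O) = -327 + 2*O)
(G(250, -68) + s(c(P)))*(495004 - 390757) = (200 + (-327 + 2*(½)))*(495004 - 390757) = (200 + (-327 + 1))*104247 = (200 - 326)*104247 = -126*104247 = -13135122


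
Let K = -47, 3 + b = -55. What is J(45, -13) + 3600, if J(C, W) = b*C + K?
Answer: 943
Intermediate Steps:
b = -58 (b = -3 - 55 = -58)
J(C, W) = -47 - 58*C (J(C, W) = -58*C - 47 = -47 - 58*C)
J(45, -13) + 3600 = (-47 - 58*45) + 3600 = (-47 - 2610) + 3600 = -2657 + 3600 = 943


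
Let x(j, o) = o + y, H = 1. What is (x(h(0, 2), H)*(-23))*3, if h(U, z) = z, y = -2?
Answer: 69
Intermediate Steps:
x(j, o) = -2 + o (x(j, o) = o - 2 = -2 + o)
(x(h(0, 2), H)*(-23))*3 = ((-2 + 1)*(-23))*3 = -1*(-23)*3 = 23*3 = 69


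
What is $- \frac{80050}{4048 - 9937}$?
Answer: $\frac{80050}{5889} \approx 13.593$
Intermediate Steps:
$- \frac{80050}{4048 - 9937} = - \frac{80050}{-5889} = \left(-80050\right) \left(- \frac{1}{5889}\right) = \frac{80050}{5889}$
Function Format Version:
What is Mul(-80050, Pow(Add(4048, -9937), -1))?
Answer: Rational(80050, 5889) ≈ 13.593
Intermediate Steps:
Mul(-80050, Pow(Add(4048, -9937), -1)) = Mul(-80050, Pow(-5889, -1)) = Mul(-80050, Rational(-1, 5889)) = Rational(80050, 5889)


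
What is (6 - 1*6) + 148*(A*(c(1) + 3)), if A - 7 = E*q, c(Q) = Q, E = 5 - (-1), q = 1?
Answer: 7696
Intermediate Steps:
E = 6 (E = 5 - 1*(-1) = 5 + 1 = 6)
A = 13 (A = 7 + 6*1 = 7 + 6 = 13)
(6 - 1*6) + 148*(A*(c(1) + 3)) = (6 - 1*6) + 148*(13*(1 + 3)) = (6 - 6) + 148*(13*4) = 0 + 148*52 = 0 + 7696 = 7696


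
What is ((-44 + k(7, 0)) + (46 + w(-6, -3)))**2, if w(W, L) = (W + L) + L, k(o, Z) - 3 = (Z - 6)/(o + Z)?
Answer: 3025/49 ≈ 61.735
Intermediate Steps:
k(o, Z) = 3 + (-6 + Z)/(Z + o) (k(o, Z) = 3 + (Z - 6)/(o + Z) = 3 + (-6 + Z)/(Z + o))
w(W, L) = W + 2*L (w(W, L) = (L + W) + L = W + 2*L)
((-44 + k(7, 0)) + (46 + w(-6, -3)))**2 = ((-44 + (-6 + 3*7 + 4*0)/(0 + 7)) + (46 + (-6 + 2*(-3))))**2 = ((-44 + (-6 + 21 + 0)/7) + (46 + (-6 - 6)))**2 = ((-44 + (1/7)*15) + (46 - 12))**2 = ((-44 + 15/7) + 34)**2 = (-293/7 + 34)**2 = (-55/7)**2 = 3025/49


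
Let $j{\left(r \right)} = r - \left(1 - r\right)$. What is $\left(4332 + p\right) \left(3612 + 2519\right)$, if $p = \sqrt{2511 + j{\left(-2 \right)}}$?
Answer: $26559492 + 6131 \sqrt{2506} \approx 2.6866 \cdot 10^{7}$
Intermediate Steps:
$j{\left(r \right)} = -1 + 2 r$ ($j{\left(r \right)} = r + \left(-1 + r\right) = -1 + 2 r$)
$p = \sqrt{2506}$ ($p = \sqrt{2511 + \left(-1 + 2 \left(-2\right)\right)} = \sqrt{2511 - 5} = \sqrt{2506} \approx 50.06$)
$\left(4332 + p\right) \left(3612 + 2519\right) = \left(4332 + \sqrt{2506}\right) \left(3612 + 2519\right) = \left(4332 + \sqrt{2506}\right) 6131 = 26559492 + 6131 \sqrt{2506}$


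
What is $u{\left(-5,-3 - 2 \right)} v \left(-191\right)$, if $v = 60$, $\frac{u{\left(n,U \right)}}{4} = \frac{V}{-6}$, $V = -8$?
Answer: $-61120$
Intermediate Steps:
$u{\left(n,U \right)} = \frac{16}{3}$ ($u{\left(n,U \right)} = 4 \left(- \frac{8}{-6}\right) = 4 \left(\left(-8\right) \left(- \frac{1}{6}\right)\right) = 4 \cdot \frac{4}{3} = \frac{16}{3}$)
$u{\left(-5,-3 - 2 \right)} v \left(-191\right) = \frac{16}{3} \cdot 60 \left(-191\right) = 320 \left(-191\right) = -61120$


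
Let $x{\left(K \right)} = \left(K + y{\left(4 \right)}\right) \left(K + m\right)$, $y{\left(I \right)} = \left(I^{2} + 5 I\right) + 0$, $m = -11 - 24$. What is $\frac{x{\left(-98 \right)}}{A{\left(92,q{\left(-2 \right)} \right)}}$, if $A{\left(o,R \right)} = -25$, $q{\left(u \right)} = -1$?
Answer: $- \frac{8246}{25} \approx -329.84$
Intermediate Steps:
$m = -35$
$y{\left(I \right)} = I^{2} + 5 I$
$x{\left(K \right)} = \left(-35 + K\right) \left(36 + K\right)$ ($x{\left(K \right)} = \left(K + 4 \left(5 + 4\right)\right) \left(K - 35\right) = \left(K + 4 \cdot 9\right) \left(-35 + K\right) = \left(K + 36\right) \left(-35 + K\right) = \left(36 + K\right) \left(-35 + K\right) = \left(-35 + K\right) \left(36 + K\right)$)
$\frac{x{\left(-98 \right)}}{A{\left(92,q{\left(-2 \right)} \right)}} = \frac{-1260 - 98 + \left(-98\right)^{2}}{-25} = \left(-1260 - 98 + 9604\right) \left(- \frac{1}{25}\right) = 8246 \left(- \frac{1}{25}\right) = - \frac{8246}{25}$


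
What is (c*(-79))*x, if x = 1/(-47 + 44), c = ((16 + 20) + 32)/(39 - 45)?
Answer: -2686/9 ≈ -298.44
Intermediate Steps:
c = -34/3 (c = (36 + 32)/(-6) = 68*(-1/6) = -34/3 ≈ -11.333)
x = -1/3 (x = 1/(-3) = -1/3 ≈ -0.33333)
(c*(-79))*x = -34/3*(-79)*(-1/3) = (2686/3)*(-1/3) = -2686/9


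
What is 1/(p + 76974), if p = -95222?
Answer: -1/18248 ≈ -5.4801e-5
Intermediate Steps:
1/(p + 76974) = 1/(-95222 + 76974) = 1/(-18248) = -1/18248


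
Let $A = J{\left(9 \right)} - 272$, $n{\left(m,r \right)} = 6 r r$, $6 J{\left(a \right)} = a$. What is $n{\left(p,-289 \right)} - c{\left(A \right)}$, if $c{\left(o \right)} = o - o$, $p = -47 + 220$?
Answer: $501126$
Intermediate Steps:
$p = 173$
$J{\left(a \right)} = \frac{a}{6}$
$n{\left(m,r \right)} = 6 r^{2}$
$A = - \frac{541}{2}$ ($A = \frac{1}{6} \cdot 9 - 272 = \frac{3}{2} - 272 = - \frac{541}{2} \approx -270.5$)
$c{\left(o \right)} = 0$
$n{\left(p,-289 \right)} - c{\left(A \right)} = 6 \left(-289\right)^{2} - 0 = 6 \cdot 83521 + 0 = 501126 + 0 = 501126$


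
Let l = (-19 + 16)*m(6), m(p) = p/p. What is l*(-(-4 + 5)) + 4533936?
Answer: 4533939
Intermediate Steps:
m(p) = 1
l = -3 (l = (-19 + 16)*1 = -3*1 = -3)
l*(-(-4 + 5)) + 4533936 = -(-3)*(-4 + 5) + 4533936 = -(-3) + 4533936 = -3*(-1) + 4533936 = 3 + 4533936 = 4533939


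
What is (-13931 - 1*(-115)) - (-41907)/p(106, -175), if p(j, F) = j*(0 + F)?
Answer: -256328707/18550 ≈ -13818.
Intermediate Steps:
p(j, F) = F*j (p(j, F) = j*F = F*j)
(-13931 - 1*(-115)) - (-41907)/p(106, -175) = (-13931 - 1*(-115)) - (-41907)/((-175*106)) = (-13931 + 115) - (-41907)/(-18550) = -13816 - (-41907)*(-1)/18550 = -13816 - 1*41907/18550 = -13816 - 41907/18550 = -256328707/18550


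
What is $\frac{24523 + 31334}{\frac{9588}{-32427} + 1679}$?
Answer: $\frac{603758313}{18145115} \approx 33.274$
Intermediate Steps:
$\frac{24523 + 31334}{\frac{9588}{-32427} + 1679} = \frac{55857}{9588 \left(- \frac{1}{32427}\right) + 1679} = \frac{55857}{- \frac{3196}{10809} + 1679} = \frac{55857}{\frac{18145115}{10809}} = 55857 \cdot \frac{10809}{18145115} = \frac{603758313}{18145115}$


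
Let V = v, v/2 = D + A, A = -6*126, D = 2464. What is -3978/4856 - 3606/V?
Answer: -485931/259189 ≈ -1.8748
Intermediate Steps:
A = -756
v = 3416 (v = 2*(2464 - 756) = 2*1708 = 3416)
V = 3416
-3978/4856 - 3606/V = -3978/4856 - 3606/3416 = -3978*1/4856 - 3606*1/3416 = -1989/2428 - 1803/1708 = -485931/259189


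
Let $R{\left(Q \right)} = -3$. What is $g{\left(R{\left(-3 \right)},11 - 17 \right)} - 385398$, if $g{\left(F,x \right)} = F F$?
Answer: $-385389$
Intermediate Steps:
$g{\left(F,x \right)} = F^{2}$
$g{\left(R{\left(-3 \right)},11 - 17 \right)} - 385398 = \left(-3\right)^{2} - 385398 = 9 - 385398 = -385389$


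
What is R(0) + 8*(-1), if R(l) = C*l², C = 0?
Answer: -8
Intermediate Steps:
R(l) = 0 (R(l) = 0*l² = 0)
R(0) + 8*(-1) = 0 + 8*(-1) = 0 - 8 = -8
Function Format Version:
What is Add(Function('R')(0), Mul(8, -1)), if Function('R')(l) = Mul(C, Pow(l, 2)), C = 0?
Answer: -8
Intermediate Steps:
Function('R')(l) = 0 (Function('R')(l) = Mul(0, Pow(l, 2)) = 0)
Add(Function('R')(0), Mul(8, -1)) = Add(0, Mul(8, -1)) = Add(0, -8) = -8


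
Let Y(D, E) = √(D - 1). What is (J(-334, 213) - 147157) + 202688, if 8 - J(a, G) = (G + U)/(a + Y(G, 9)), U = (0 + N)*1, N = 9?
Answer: 1546002141/27836 + 111*√53/27836 ≈ 55540.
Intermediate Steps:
Y(D, E) = √(-1 + D)
U = 9 (U = (0 + 9)*1 = 9*1 = 9)
J(a, G) = 8 - (9 + G)/(a + √(-1 + G)) (J(a, G) = 8 - (G + 9)/(a + √(-1 + G)) = 8 - (9 + G)/(a + √(-1 + G)))
(J(-334, 213) - 147157) + 202688 = ((-9 - 1*213 + 8*(-334) + 8*√(-1 + 213))/(-334 + √(-1 + 213)) - 147157) + 202688 = ((-9 - 213 - 2672 + 8*√212)/(-334 + √212) - 147157) + 202688 = ((-9 - 213 - 2672 + 8*(2*√53))/(-334 + 2*√53) - 147157) + 202688 = ((-9 - 213 - 2672 + 16*√53)/(-334 + 2*√53) - 147157) + 202688 = ((-2894 + 16*√53)/(-334 + 2*√53) - 147157) + 202688 = (-147157 + (-2894 + 16*√53)/(-334 + 2*√53)) + 202688 = 55531 + (-2894 + 16*√53)/(-334 + 2*√53)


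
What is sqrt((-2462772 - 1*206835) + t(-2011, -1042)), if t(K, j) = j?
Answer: 17*I*sqrt(9241) ≈ 1634.2*I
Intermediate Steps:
sqrt((-2462772 - 1*206835) + t(-2011, -1042)) = sqrt((-2462772 - 1*206835) - 1042) = sqrt((-2462772 - 206835) - 1042) = sqrt(-2669607 - 1042) = sqrt(-2670649) = 17*I*sqrt(9241)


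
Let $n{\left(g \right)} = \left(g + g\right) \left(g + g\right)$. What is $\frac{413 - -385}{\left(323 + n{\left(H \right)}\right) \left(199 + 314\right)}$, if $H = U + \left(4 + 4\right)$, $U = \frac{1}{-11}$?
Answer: $\frac{1694}{624231} \approx 0.0027137$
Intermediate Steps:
$U = - \frac{1}{11} \approx -0.090909$
$H = \frac{87}{11}$ ($H = - \frac{1}{11} + \left(4 + 4\right) = - \frac{1}{11} + 8 = \frac{87}{11} \approx 7.9091$)
$n{\left(g \right)} = 4 g^{2}$ ($n{\left(g \right)} = 2 g 2 g = 4 g^{2}$)
$\frac{413 - -385}{\left(323 + n{\left(H \right)}\right) \left(199 + 314\right)} = \frac{413 - -385}{\left(323 + 4 \left(\frac{87}{11}\right)^{2}\right) \left(199 + 314\right)} = \frac{413 + 385}{\left(323 + 4 \cdot \frac{7569}{121}\right) 513} = \frac{798}{\left(323 + \frac{30276}{121}\right) 513} = \frac{798}{\frac{69359}{121} \cdot 513} = \frac{798}{\frac{35581167}{121}} = 798 \cdot \frac{121}{35581167} = \frac{1694}{624231}$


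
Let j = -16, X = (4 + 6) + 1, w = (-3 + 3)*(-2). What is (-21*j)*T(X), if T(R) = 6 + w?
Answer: 2016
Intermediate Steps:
w = 0 (w = 0*(-2) = 0)
X = 11 (X = 10 + 1 = 11)
T(R) = 6 (T(R) = 6 + 0 = 6)
(-21*j)*T(X) = -21*(-16)*6 = 336*6 = 2016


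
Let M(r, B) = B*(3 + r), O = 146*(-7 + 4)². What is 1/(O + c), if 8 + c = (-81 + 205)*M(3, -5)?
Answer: -1/2414 ≈ -0.00041425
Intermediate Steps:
O = 1314 (O = 146*(-3)² = 146*9 = 1314)
c = -3728 (c = -8 + (-81 + 205)*(-5*(3 + 3)) = -8 + 124*(-5*6) = -8 + 124*(-30) = -8 - 3720 = -3728)
1/(O + c) = 1/(1314 - 3728) = 1/(-2414) = -1/2414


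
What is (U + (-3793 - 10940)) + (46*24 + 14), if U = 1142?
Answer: -12473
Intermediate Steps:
(U + (-3793 - 10940)) + (46*24 + 14) = (1142 + (-3793 - 10940)) + (46*24 + 14) = (1142 - 14733) + (1104 + 14) = -13591 + 1118 = -12473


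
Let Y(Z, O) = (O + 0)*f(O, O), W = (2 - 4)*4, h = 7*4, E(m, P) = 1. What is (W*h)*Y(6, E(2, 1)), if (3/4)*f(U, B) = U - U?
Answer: 0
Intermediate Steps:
f(U, B) = 0 (f(U, B) = 4*(U - U)/3 = (4/3)*0 = 0)
h = 28
W = -8 (W = -2*4 = -8)
Y(Z, O) = 0 (Y(Z, O) = (O + 0)*0 = O*0 = 0)
(W*h)*Y(6, E(2, 1)) = -8*28*0 = -224*0 = 0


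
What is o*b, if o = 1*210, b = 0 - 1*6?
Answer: -1260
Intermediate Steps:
b = -6 (b = 0 - 6 = -6)
o = 210
o*b = 210*(-6) = -1260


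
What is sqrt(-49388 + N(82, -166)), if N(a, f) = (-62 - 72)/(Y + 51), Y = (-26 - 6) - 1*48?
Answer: I*sqrt(41531422)/29 ≈ 222.22*I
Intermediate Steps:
Y = -80 (Y = -32 - 48 = -80)
N(a, f) = 134/29 (N(a, f) = (-62 - 72)/(-80 + 51) = -134/(-29) = -134*(-1/29) = 134/29)
sqrt(-49388 + N(82, -166)) = sqrt(-49388 + 134/29) = sqrt(-1432118/29) = I*sqrt(41531422)/29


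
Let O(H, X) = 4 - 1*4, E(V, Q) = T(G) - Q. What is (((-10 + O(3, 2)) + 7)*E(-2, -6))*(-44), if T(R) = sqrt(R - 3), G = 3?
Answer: 792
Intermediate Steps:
T(R) = sqrt(-3 + R)
E(V, Q) = -Q (E(V, Q) = sqrt(-3 + 3) - Q = sqrt(0) - Q = 0 - Q = -Q)
O(H, X) = 0 (O(H, X) = 4 - 4 = 0)
(((-10 + O(3, 2)) + 7)*E(-2, -6))*(-44) = (((-10 + 0) + 7)*(-1*(-6)))*(-44) = ((-10 + 7)*6)*(-44) = -3*6*(-44) = -18*(-44) = 792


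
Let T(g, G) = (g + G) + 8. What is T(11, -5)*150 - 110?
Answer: 1990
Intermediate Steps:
T(g, G) = 8 + G + g (T(g, G) = (G + g) + 8 = 8 + G + g)
T(11, -5)*150 - 110 = (8 - 5 + 11)*150 - 110 = 14*150 - 110 = 2100 - 110 = 1990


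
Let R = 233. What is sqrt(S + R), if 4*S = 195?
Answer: 7*sqrt(23)/2 ≈ 16.785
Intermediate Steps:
S = 195/4 (S = (1/4)*195 = 195/4 ≈ 48.750)
sqrt(S + R) = sqrt(195/4 + 233) = sqrt(1127/4) = 7*sqrt(23)/2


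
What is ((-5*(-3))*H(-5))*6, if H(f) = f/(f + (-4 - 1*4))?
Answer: 450/13 ≈ 34.615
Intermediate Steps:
H(f) = f/(-8 + f) (H(f) = f/(f + (-4 - 4)) = f/(f - 8) = f/(-8 + f))
((-5*(-3))*H(-5))*6 = ((-5*(-3))*(-5/(-8 - 5)))*6 = (15*(-5/(-13)))*6 = (15*(-5*(-1/13)))*6 = (15*(5/13))*6 = (75/13)*6 = 450/13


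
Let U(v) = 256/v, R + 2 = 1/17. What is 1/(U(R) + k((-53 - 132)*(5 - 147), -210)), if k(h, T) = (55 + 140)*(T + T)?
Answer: -33/2707052 ≈ -1.2190e-5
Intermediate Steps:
k(h, T) = 390*T (k(h, T) = 195*(2*T) = 390*T)
R = -33/17 (R = -2 + 1/17 = -33/17 ≈ -1.9412)
1/(U(R) + k((-53 - 132)*(5 - 147), -210)) = 1/(256/(-33/17) + 390*(-210)) = 1/(256*(-17/33) - 81900) = 1/(-4352/33 - 81900) = 1/(-2707052/33) = -33/2707052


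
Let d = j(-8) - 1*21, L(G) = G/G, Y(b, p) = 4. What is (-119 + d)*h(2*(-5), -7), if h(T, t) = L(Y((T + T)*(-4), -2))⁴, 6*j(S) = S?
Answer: -424/3 ≈ -141.33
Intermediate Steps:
j(S) = S/6
L(G) = 1
h(T, t) = 1 (h(T, t) = 1⁴ = 1)
d = -67/3 (d = (⅙)*(-8) - 1*21 = -4/3 - 21 = -67/3 ≈ -22.333)
(-119 + d)*h(2*(-5), -7) = (-119 - 67/3)*1 = -424/3*1 = -424/3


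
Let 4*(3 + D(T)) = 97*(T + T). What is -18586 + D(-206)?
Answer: -28580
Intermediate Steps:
D(T) = -3 + 97*T/2 (D(T) = -3 + (97*(T + T))/4 = -3 + (97*(2*T))/4 = -3 + (194*T)/4 = -3 + 97*T/2)
-18586 + D(-206) = -18586 + (-3 + (97/2)*(-206)) = -18586 + (-3 - 9991) = -18586 - 9994 = -28580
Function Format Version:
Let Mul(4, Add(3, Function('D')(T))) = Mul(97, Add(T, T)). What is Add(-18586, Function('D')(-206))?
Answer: -28580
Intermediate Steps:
Function('D')(T) = Add(-3, Mul(Rational(97, 2), T)) (Function('D')(T) = Add(-3, Mul(Rational(1, 4), Mul(97, Add(T, T)))) = Add(-3, Mul(Rational(1, 4), Mul(97, Mul(2, T)))) = Add(-3, Mul(Rational(1, 4), Mul(194, T))) = Add(-3, Mul(Rational(97, 2), T)))
Add(-18586, Function('D')(-206)) = Add(-18586, Add(-3, Mul(Rational(97, 2), -206))) = Add(-18586, Add(-3, -9991)) = Add(-18586, -9994) = -28580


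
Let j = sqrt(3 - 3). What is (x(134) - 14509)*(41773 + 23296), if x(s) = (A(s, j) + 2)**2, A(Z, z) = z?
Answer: -943825845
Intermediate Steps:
j = 0 (j = sqrt(0) = 0)
x(s) = 4 (x(s) = (0 + 2)**2 = 2**2 = 4)
(x(134) - 14509)*(41773 + 23296) = (4 - 14509)*(41773 + 23296) = -14505*65069 = -943825845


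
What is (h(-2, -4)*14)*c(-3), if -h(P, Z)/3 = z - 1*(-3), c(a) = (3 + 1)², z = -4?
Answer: 672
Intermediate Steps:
c(a) = 16 (c(a) = 4² = 16)
h(P, Z) = 3 (h(P, Z) = -3*(-4 - 1*(-3)) = -3*(-4 + 3) = -3*(-1) = 3)
(h(-2, -4)*14)*c(-3) = (3*14)*16 = 42*16 = 672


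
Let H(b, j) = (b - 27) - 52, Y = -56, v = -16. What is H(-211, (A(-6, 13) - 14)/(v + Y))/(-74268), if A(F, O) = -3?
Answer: 145/37134 ≈ 0.0039048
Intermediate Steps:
H(b, j) = -79 + b (H(b, j) = (-27 + b) - 52 = -79 + b)
H(-211, (A(-6, 13) - 14)/(v + Y))/(-74268) = (-79 - 211)/(-74268) = -290*(-1/74268) = 145/37134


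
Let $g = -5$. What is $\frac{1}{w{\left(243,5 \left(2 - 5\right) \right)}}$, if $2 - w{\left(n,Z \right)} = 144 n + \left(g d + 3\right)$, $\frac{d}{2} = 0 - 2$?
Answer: $- \frac{1}{35013} \approx -2.8561 \cdot 10^{-5}$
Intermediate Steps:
$d = -4$ ($d = 2 \left(0 - 2\right) = 2 \left(-2\right) = -4$)
$w{\left(n,Z \right)} = -21 - 144 n$ ($w{\left(n,Z \right)} = 2 - \left(144 n + \left(\left(-5\right) \left(-4\right) + 3\right)\right) = 2 - \left(144 n + \left(20 + 3\right)\right) = 2 - \left(144 n + 23\right) = 2 - \left(23 + 144 n\right) = -21 - 144 n$)
$\frac{1}{w{\left(243,5 \left(2 - 5\right) \right)}} = \frac{1}{-21 - 34992} = \frac{1}{-35013} = - \frac{1}{35013}$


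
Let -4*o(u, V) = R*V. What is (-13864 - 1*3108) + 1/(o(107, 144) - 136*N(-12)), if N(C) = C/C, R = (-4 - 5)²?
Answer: -51798545/3052 ≈ -16972.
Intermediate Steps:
R = 81 (R = (-9)² = 81)
N(C) = 1
o(u, V) = -81*V/4
(-13864 - 1*3108) + 1/(o(107, 144) - 136*N(-12)) = (-13864 - 1*3108) + 1/(-81/4*144 - 136*1) = (-13864 - 3108) + 1/(-2916 - 136) = -16972 + 1/(-3052) = -16972 - 1/3052 = -51798545/3052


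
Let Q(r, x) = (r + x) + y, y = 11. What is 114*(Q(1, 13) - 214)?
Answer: -21546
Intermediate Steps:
Q(r, x) = 11 + r + x (Q(r, x) = (r + x) + 11 = 11 + r + x)
114*(Q(1, 13) - 214) = 114*((11 + 1 + 13) - 214) = 114*(25 - 214) = 114*(-189) = -21546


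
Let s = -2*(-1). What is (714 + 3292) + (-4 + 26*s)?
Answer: 4054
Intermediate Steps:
s = 2
(714 + 3292) + (-4 + 26*s) = (714 + 3292) + (-4 + 26*2) = 4006 + (-4 + 52) = 4006 + 48 = 4054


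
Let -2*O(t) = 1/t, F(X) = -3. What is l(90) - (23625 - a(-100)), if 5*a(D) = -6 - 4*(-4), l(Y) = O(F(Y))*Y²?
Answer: -22273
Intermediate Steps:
O(t) = -1/(2*t)
l(Y) = Y²/6 (l(Y) = (-½/(-3))*Y² = (-½*(-⅓))*Y² = Y²/6)
a(D) = 2 (a(D) = (-6 - 4*(-4))/5 = (-6 + 16)/5 = (⅕)*10 = 2)
l(90) - (23625 - a(-100)) = (⅙)*90² - (23625 - 1*2) = (⅙)*8100 - (23625 - 2) = 1350 - 1*23623 = 1350 - 23623 = -22273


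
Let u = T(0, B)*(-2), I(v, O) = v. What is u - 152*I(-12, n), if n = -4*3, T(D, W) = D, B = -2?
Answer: 1824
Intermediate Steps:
n = -12
u = 0 (u = 0*(-2) = 0)
u - 152*I(-12, n) = 0 - 152*(-12) = 0 + 1824 = 1824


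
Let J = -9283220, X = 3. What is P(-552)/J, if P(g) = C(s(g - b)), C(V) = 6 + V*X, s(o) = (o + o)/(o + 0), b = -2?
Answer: -3/2320805 ≈ -1.2927e-6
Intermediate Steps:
s(o) = 2 (s(o) = (2*o)/o = 2)
C(V) = 6 + 3*V (C(V) = 6 + V*3 = 6 + 3*V)
P(g) = 12 (P(g) = 6 + 3*2 = 6 + 6 = 12)
P(-552)/J = 12/(-9283220) = 12*(-1/9283220) = -3/2320805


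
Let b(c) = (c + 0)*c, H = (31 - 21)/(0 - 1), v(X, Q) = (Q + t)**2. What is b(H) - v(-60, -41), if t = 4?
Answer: -1269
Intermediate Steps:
v(X, Q) = (4 + Q)**2 (v(X, Q) = (Q + 4)**2 = (4 + Q)**2)
H = -10 (H = 10/(-1) = 10*(-1) = -10)
b(c) = c**2 (b(c) = c*c = c**2)
b(H) - v(-60, -41) = (-10)**2 - (4 - 41)**2 = 100 - 1*(-37)**2 = 100 - 1*1369 = 100 - 1369 = -1269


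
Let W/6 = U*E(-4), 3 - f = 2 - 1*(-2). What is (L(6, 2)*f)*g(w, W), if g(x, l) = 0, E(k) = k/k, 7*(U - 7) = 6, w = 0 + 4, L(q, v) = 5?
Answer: 0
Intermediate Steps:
w = 4
U = 55/7 (U = 7 + (1/7)*6 = 7 + 6/7 = 55/7 ≈ 7.8571)
f = -1 (f = 3 - (2 - 1*(-2)) = 3 - (2 + 2) = 3 - 1*4 = 3 - 4 = -1)
E(k) = 1
W = 330/7 (W = 6*((55/7)*1) = 6*(55/7) = 330/7 ≈ 47.143)
(L(6, 2)*f)*g(w, W) = (5*(-1))*0 = -5*0 = 0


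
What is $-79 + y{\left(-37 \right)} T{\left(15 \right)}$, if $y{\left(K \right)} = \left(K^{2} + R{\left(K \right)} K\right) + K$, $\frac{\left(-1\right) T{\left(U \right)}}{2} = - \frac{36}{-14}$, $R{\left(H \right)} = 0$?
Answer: $- \frac{48505}{7} \approx -6929.3$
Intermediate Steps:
$T{\left(U \right)} = - \frac{36}{7}$ ($T{\left(U \right)} = - 2 \left(- \frac{36}{-14}\right) = - 2 \left(\left(-36\right) \left(- \frac{1}{14}\right)\right) = \left(-2\right) \frac{18}{7} = - \frac{36}{7}$)
$y{\left(K \right)} = K + K^{2}$ ($y{\left(K \right)} = \left(K^{2} + 0 K\right) + K = \left(K^{2} + 0\right) + K = K^{2} + K = K + K^{2}$)
$-79 + y{\left(-37 \right)} T{\left(15 \right)} = -79 + - 37 \left(1 - 37\right) \left(- \frac{36}{7}\right) = -79 + \left(-37\right) \left(-36\right) \left(- \frac{36}{7}\right) = -79 + 1332 \left(- \frac{36}{7}\right) = -79 - \frac{47952}{7} = - \frac{48505}{7}$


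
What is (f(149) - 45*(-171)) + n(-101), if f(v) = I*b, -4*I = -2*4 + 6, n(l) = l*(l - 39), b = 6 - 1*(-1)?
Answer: 43677/2 ≈ 21839.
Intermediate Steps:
b = 7 (b = 6 + 1 = 7)
n(l) = l*(-39 + l)
I = 1/2 (I = -(-2*4 + 6)/4 = -(-8 + 6)/4 = -1/4*(-2) = 1/2 ≈ 0.50000)
f(v) = 7/2 (f(v) = (1/2)*7 = 7/2)
(f(149) - 45*(-171)) + n(-101) = (7/2 - 45*(-171)) - 101*(-39 - 101) = (7/2 + 7695) - 101*(-140) = 15397/2 + 14140 = 43677/2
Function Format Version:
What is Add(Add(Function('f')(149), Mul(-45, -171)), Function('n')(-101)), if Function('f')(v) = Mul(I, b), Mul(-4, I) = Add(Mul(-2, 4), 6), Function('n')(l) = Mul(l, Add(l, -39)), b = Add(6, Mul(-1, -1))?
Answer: Rational(43677, 2) ≈ 21839.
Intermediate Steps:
b = 7 (b = Add(6, 1) = 7)
Function('n')(l) = Mul(l, Add(-39, l))
I = Rational(1, 2) (I = Mul(Rational(-1, 4), Add(Mul(-2, 4), 6)) = Mul(Rational(-1, 4), Add(-8, 6)) = Mul(Rational(-1, 4), -2) = Rational(1, 2) ≈ 0.50000)
Function('f')(v) = Rational(7, 2) (Function('f')(v) = Mul(Rational(1, 2), 7) = Rational(7, 2))
Add(Add(Function('f')(149), Mul(-45, -171)), Function('n')(-101)) = Add(Add(Rational(7, 2), Mul(-45, -171)), Mul(-101, Add(-39, -101))) = Add(Add(Rational(7, 2), 7695), Mul(-101, -140)) = Add(Rational(15397, 2), 14140) = Rational(43677, 2)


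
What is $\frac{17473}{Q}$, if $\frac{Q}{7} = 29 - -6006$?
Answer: $\frac{17473}{42245} \approx 0.41361$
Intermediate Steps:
$Q = 42245$ ($Q = 7 \left(29 - -6006\right) = 7 \left(29 + 6006\right) = 7 \cdot 6035 = 42245$)
$\frac{17473}{Q} = \frac{17473}{42245}$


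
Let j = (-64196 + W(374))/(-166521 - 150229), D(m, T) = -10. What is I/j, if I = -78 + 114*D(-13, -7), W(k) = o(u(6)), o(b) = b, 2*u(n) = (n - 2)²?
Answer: -32150125/5349 ≈ -6010.5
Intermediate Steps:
u(n) = (-2 + n)²/2 (u(n) = (n - 2)²/2 = (-2 + n)²/2)
W(k) = 8 (W(k) = (-2 + 6)²/2 = (½)*4² = (½)*16 = 8)
j = 32094/158375 (j = (-64196 + 8)/(-166521 - 150229) = -64188/(-316750) = -64188*(-1/316750) = 32094/158375 ≈ 0.20265)
I = -1218 (I = -78 + 114*(-10) = -78 - 1140 = -1218)
I/j = -1218/32094/158375 = -1218*158375/32094 = -32150125/5349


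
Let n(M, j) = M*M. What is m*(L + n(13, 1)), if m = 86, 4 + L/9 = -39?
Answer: -18748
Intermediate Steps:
L = -387 (L = -36 + 9*(-39) = -36 - 351 = -387)
n(M, j) = M**2
m*(L + n(13, 1)) = 86*(-387 + 13**2) = 86*(-387 + 169) = 86*(-218) = -18748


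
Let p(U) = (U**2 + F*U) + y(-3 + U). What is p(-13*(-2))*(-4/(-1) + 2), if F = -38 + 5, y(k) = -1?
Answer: -1098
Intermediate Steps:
F = -33
p(U) = -1 + U**2 - 33*U (p(U) = (U**2 - 33*U) - 1 = -1 + U**2 - 33*U)
p(-13*(-2))*(-4/(-1) + 2) = (-1 + (-13*(-2))**2 - (-429)*(-2))*(-4/(-1) + 2) = (-1 + 26**2 - 33*26)*(-4*(-1) + 2) = (-1 + 676 - 858)*(4 + 2) = -183*6 = -1098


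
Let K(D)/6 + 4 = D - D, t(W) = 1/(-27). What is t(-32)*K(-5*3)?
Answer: 8/9 ≈ 0.88889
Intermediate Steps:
t(W) = -1/27
K(D) = -24 (K(D) = -24 + 6*(D - D) = -24 + 6*0 = -24 + 0 = -24)
t(-32)*K(-5*3) = -1/27*(-24) = 8/9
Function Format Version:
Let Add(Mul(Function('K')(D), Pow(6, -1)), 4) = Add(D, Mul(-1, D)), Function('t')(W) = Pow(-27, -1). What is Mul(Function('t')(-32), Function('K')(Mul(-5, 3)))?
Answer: Rational(8, 9) ≈ 0.88889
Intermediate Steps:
Function('t')(W) = Rational(-1, 27)
Function('K')(D) = -24 (Function('K')(D) = Add(-24, Mul(6, Add(D, Mul(-1, D)))) = Add(-24, Mul(6, 0)) = Add(-24, 0) = -24)
Mul(Function('t')(-32), Function('K')(Mul(-5, 3))) = Mul(Rational(-1, 27), -24) = Rational(8, 9)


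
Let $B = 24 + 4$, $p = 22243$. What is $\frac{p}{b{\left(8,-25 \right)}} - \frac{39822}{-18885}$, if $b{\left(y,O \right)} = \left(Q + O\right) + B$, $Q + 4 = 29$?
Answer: $\frac{140391357}{176260} \approx 796.5$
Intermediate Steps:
$Q = 25$ ($Q = -4 + 29 = 25$)
$B = 28$
$b{\left(y,O \right)} = 53 + O$ ($b{\left(y,O \right)} = \left(25 + O\right) + 28 = 53 + O$)
$\frac{p}{b{\left(8,-25 \right)}} - \frac{39822}{-18885} = \frac{22243}{53 - 25} - \frac{39822}{-18885} = \frac{22243}{28} - - \frac{13274}{6295} = 22243 \cdot \frac{1}{28} + \frac{13274}{6295} = \frac{22243}{28} + \frac{13274}{6295} = \frac{140391357}{176260}$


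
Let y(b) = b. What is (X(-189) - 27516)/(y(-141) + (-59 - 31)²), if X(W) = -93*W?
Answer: -3313/2653 ≈ -1.2488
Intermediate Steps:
(X(-189) - 27516)/(y(-141) + (-59 - 31)²) = (-93*(-189) - 27516)/(-141 + (-59 - 31)²) = (17577 - 27516)/(-141 + (-90)²) = -9939/(-141 + 8100) = -9939/7959 = -9939*1/7959 = -3313/2653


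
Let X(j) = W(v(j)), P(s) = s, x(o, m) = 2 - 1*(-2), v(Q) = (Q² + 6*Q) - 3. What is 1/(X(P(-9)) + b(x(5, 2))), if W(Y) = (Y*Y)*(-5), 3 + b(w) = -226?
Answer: -1/3109 ≈ -0.00032165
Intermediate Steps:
v(Q) = -3 + Q² + 6*Q
x(o, m) = 4 (x(o, m) = 2 + 2 = 4)
b(w) = -229 (b(w) = -3 - 226 = -229)
W(Y) = -5*Y² (W(Y) = Y²*(-5) = -5*Y²)
X(j) = -5*(-3 + j² + 6*j)²
1/(X(P(-9)) + b(x(5, 2))) = 1/(-5*(-3 + (-9)² + 6*(-9))² - 229) = 1/(-5*(-3 + 81 - 54)² - 229) = 1/(-5*24² - 229) = 1/(-5*576 - 229) = 1/(-2880 - 229) = 1/(-3109) = -1/3109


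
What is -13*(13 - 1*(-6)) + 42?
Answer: -205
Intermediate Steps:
-13*(13 - 1*(-6)) + 42 = -13*(13 + 6) + 42 = -13*19 + 42 = -247 + 42 = -205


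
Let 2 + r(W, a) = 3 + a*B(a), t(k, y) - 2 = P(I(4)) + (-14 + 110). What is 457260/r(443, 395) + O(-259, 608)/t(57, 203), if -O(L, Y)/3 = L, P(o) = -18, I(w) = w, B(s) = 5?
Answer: 4764519/19760 ≈ 241.12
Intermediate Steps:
t(k, y) = 80 (t(k, y) = 2 + (-18 + (-14 + 110)) = 2 + (-18 + 96) = 2 + 78 = 80)
O(L, Y) = -3*L
r(W, a) = 1 + 5*a (r(W, a) = -2 + (3 + a*5) = -2 + (3 + 5*a) = 1 + 5*a)
457260/r(443, 395) + O(-259, 608)/t(57, 203) = 457260/(1 + 5*395) - 3*(-259)/80 = 457260/(1 + 1975) + 777*(1/80) = 457260/1976 + 777/80 = 457260*(1/1976) + 777/80 = 114315/494 + 777/80 = 4764519/19760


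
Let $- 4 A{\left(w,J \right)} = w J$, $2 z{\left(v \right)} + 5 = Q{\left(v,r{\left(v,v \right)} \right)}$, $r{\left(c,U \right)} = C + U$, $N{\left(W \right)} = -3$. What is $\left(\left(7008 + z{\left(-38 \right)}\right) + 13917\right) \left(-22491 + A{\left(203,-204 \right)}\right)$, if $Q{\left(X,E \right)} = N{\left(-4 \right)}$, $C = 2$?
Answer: $-253939098$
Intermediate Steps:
$r{\left(c,U \right)} = 2 + U$
$Q{\left(X,E \right)} = -3$
$z{\left(v \right)} = -4$ ($z{\left(v \right)} = - \frac{5}{2} + \frac{1}{2} \left(-3\right) = - \frac{5}{2} - \frac{3}{2} = -4$)
$A{\left(w,J \right)} = - \frac{J w}{4}$ ($A{\left(w,J \right)} = - \frac{w J}{4} = - \frac{J w}{4}$)
$\left(\left(7008 + z{\left(-38 \right)}\right) + 13917\right) \left(-22491 + A{\left(203,-204 \right)}\right) = \left(\left(7008 - 4\right) + 13917\right) \left(-22491 - \left(-51\right) 203\right) = \left(7004 + 13917\right) \left(-22491 + 10353\right) = 20921 \left(-12138\right) = -253939098$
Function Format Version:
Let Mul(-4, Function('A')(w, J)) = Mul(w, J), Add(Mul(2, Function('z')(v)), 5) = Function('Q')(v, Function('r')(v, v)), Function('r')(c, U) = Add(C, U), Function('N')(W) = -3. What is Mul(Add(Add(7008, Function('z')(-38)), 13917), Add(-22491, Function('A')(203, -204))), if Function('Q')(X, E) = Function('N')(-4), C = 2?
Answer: -253939098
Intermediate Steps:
Function('r')(c, U) = Add(2, U)
Function('Q')(X, E) = -3
Function('z')(v) = -4 (Function('z')(v) = Add(Rational(-5, 2), Mul(Rational(1, 2), -3)) = Add(Rational(-5, 2), Rational(-3, 2)) = -4)
Function('A')(w, J) = Mul(Rational(-1, 4), J, w) (Function('A')(w, J) = Mul(Rational(-1, 4), Mul(w, J)) = Mul(Rational(-1, 4), Mul(J, w)) = Mul(Rational(-1, 4), J, w))
Mul(Add(Add(7008, Function('z')(-38)), 13917), Add(-22491, Function('A')(203, -204))) = Mul(Add(Add(7008, -4), 13917), Add(-22491, Mul(Rational(-1, 4), -204, 203))) = Mul(Add(7004, 13917), Add(-22491, 10353)) = Mul(20921, -12138) = -253939098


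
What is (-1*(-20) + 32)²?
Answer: 2704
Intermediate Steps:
(-1*(-20) + 32)² = (20 + 32)² = 52² = 2704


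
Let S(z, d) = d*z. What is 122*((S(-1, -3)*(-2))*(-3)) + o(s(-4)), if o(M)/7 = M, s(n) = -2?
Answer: 2182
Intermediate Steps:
o(M) = 7*M
122*((S(-1, -3)*(-2))*(-3)) + o(s(-4)) = 122*((-3*(-1)*(-2))*(-3)) + 7*(-2) = 122*((3*(-2))*(-3)) - 14 = 122*(-6*(-3)) - 14 = 122*18 - 14 = 2196 - 14 = 2182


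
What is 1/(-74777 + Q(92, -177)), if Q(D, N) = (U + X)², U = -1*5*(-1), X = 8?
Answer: -1/74608 ≈ -1.3403e-5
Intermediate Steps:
U = 5 (U = -5*(-1) = 5)
Q(D, N) = 169 (Q(D, N) = (5 + 8)² = 13² = 169)
1/(-74777 + Q(92, -177)) = 1/(-74777 + 169) = 1/(-74608) = -1/74608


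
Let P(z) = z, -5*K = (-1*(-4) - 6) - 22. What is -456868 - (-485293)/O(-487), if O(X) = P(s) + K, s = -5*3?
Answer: -25726733/51 ≈ -5.0445e+5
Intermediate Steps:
K = 24/5 (K = -((-1*(-4) - 6) - 22)/5 = -((4 - 6) - 1*22)/5 = -(-2 - 22)/5 = -⅕*(-24) = 24/5 ≈ 4.8000)
s = -15
O(X) = -51/5 (O(X) = -15 + 24/5 = -51/5)
-456868 - (-485293)/O(-487) = -456868 - (-485293)/(-51/5) = -456868 - (-485293)*(-5)/51 = -456868 - 1*2426465/51 = -456868 - 2426465/51 = -25726733/51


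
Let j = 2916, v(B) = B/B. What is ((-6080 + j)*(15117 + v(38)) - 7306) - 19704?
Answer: -47860362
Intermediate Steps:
v(B) = 1
((-6080 + j)*(15117 + v(38)) - 7306) - 19704 = ((-6080 + 2916)*(15117 + 1) - 7306) - 19704 = (-3164*15118 - 7306) - 19704 = (-47833352 - 7306) - 19704 = -47840658 - 19704 = -47860362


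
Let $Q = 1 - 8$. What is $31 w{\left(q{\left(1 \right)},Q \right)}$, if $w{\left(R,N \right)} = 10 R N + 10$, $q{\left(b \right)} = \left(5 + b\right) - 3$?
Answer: $-6200$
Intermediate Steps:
$Q = -7$ ($Q = 1 - 8 = -7$)
$q{\left(b \right)} = 2 + b$
$w{\left(R,N \right)} = 10 + 10 N R$ ($w{\left(R,N \right)} = 10 N R + 10 = 10 + 10 N R$)
$31 w{\left(q{\left(1 \right)},Q \right)} = 31 \left(10 + 10 \left(-7\right) \left(2 + 1\right)\right) = 31 \left(10 + 10 \left(-7\right) 3\right) = 31 \left(10 - 210\right) = 31 \left(-200\right) = -6200$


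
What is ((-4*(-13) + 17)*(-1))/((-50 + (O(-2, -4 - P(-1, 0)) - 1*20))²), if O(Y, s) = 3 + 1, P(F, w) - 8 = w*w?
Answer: -23/1452 ≈ -0.015840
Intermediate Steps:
P(F, w) = 8 + w² (P(F, w) = 8 + w*w = 8 + w²)
O(Y, s) = 4
((-4*(-13) + 17)*(-1))/((-50 + (O(-2, -4 - P(-1, 0)) - 1*20))²) = ((-4*(-13) + 17)*(-1))/((-50 + (4 - 1*20))²) = ((52 + 17)*(-1))/((-50 + (4 - 20))²) = (69*(-1))/((-50 - 16)²) = -69/((-66)²) = -69/4356 = -69*1/4356 = -23/1452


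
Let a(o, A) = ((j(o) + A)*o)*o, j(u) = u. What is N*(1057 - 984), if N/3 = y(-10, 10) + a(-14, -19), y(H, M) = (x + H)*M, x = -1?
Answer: -1440582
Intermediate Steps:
y(H, M) = M*(-1 + H) (y(H, M) = (-1 + H)*M = M*(-1 + H))
a(o, A) = o²*(A + o) (a(o, A) = ((o + A)*o)*o = ((A + o)*o)*o = (o*(A + o))*o = o²*(A + o))
N = -19734 (N = 3*(10*(-1 - 10) + (-14)²*(-19 - 14)) = 3*(10*(-11) + 196*(-33)) = 3*(-110 - 6468) = 3*(-6578) = -19734)
N*(1057 - 984) = -19734*(1057 - 984) = -19734*73 = -1440582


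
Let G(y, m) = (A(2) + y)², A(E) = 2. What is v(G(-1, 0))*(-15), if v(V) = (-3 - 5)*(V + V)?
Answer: 240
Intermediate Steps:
G(y, m) = (2 + y)²
v(V) = -16*V
v(G(-1, 0))*(-15) = -16*(2 - 1)²*(-15) = -16*1²*(-15) = -16*1*(-15) = -16*(-15) = 240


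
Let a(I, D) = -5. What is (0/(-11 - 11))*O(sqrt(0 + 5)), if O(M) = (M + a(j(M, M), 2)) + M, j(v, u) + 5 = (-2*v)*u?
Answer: 0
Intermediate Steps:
j(v, u) = -5 - 2*u*v (j(v, u) = -5 + (-2*v)*u = -5 - 2*u*v)
O(M) = -5 + 2*M (O(M) = (M - 5) + M = (-5 + M) + M = -5 + 2*M)
(0/(-11 - 11))*O(sqrt(0 + 5)) = (0/(-11 - 11))*(-5 + 2*sqrt(0 + 5)) = (0/(-22))*(-5 + 2*sqrt(5)) = (0*(-1/22))*(-5 + 2*sqrt(5)) = 0*(-5 + 2*sqrt(5)) = 0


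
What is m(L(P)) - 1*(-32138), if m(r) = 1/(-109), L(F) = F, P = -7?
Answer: 3503041/109 ≈ 32138.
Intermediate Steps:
m(r) = -1/109
m(L(P)) - 1*(-32138) = -1/109 - 1*(-32138) = -1/109 + 32138 = 3503041/109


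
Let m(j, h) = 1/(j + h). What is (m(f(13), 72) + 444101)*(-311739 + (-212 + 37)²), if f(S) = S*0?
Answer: -4494348447061/36 ≈ -1.2484e+11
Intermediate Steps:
f(S) = 0
m(j, h) = 1/(h + j)
(m(f(13), 72) + 444101)*(-311739 + (-212 + 37)²) = (1/(72 + 0) + 444101)*(-311739 + (-212 + 37)²) = (1/72 + 444101)*(-311739 + (-175)²) = (1/72 + 444101)*(-311739 + 30625) = (31975273/72)*(-281114) = -4494348447061/36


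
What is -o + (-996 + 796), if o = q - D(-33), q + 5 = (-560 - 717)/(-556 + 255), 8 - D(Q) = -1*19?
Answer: -51845/301 ≈ -172.24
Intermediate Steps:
D(Q) = 27 (D(Q) = 8 - (-1)*19 = 8 - 1*(-19) = 8 + 19 = 27)
q = -228/301 (q = -5 + (-560 - 717)/(-556 + 255) = -5 - 1277/(-301) = -5 - 1277*(-1/301) = -5 + 1277/301 = -228/301 ≈ -0.75747)
o = -8355/301 (o = -228/301 - 1*27 = -228/301 - 27 = -8355/301 ≈ -27.757)
-o + (-996 + 796) = -1*(-8355/301) + (-996 + 796) = 8355/301 - 200 = -51845/301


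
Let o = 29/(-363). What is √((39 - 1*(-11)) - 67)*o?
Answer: -29*I*√17/363 ≈ -0.32939*I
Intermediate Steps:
o = -29/363 (o = 29*(-1/363) = -29/363 ≈ -0.079890)
√((39 - 1*(-11)) - 67)*o = √((39 - 1*(-11)) - 67)*(-29/363) = √((39 + 11) - 67)*(-29/363) = √(50 - 67)*(-29/363) = √(-17)*(-29/363) = (I*√17)*(-29/363) = -29*I*√17/363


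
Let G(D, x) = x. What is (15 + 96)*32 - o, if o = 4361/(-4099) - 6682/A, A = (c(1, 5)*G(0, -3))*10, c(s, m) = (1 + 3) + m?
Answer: 1952446456/553365 ≈ 3528.3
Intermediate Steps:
c(s, m) = 4 + m
A = -270 (A = ((4 + 5)*(-3))*10 = (9*(-3))*10 = -27*10 = -270)
o = 13106024/553365 (o = 4361/(-4099) - 6682/(-270) = 4361*(-1/4099) - 6682*(-1/270) = -4361/4099 + 3341/135 = 13106024/553365 ≈ 23.684)
(15 + 96)*32 - o = (15 + 96)*32 - 1*13106024/553365 = 111*32 - 13106024/553365 = 3552 - 13106024/553365 = 1952446456/553365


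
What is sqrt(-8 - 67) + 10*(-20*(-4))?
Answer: 800 + 5*I*sqrt(3) ≈ 800.0 + 8.6602*I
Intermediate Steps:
sqrt(-8 - 67) + 10*(-20*(-4)) = sqrt(-75) + 10*80 = 5*I*sqrt(3) + 800 = 800 + 5*I*sqrt(3)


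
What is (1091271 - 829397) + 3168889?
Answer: 3430763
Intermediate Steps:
(1091271 - 829397) + 3168889 = 261874 + 3168889 = 3430763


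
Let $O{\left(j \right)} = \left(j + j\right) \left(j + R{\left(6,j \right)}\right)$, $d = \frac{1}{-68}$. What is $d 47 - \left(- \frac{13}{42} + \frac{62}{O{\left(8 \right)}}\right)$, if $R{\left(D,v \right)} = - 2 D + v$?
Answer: $- \frac{15427}{11424} \approx -1.3504$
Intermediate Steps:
$R{\left(D,v \right)} = v - 2 D$
$d = - \frac{1}{68} \approx -0.014706$
$O{\left(j \right)} = 2 j \left(-12 + 2 j\right)$ ($O{\left(j \right)} = \left(j + j\right) \left(j + \left(j - 12\right)\right) = 2 j \left(j + \left(j - 12\right)\right) = 2 j \left(j + \left(-12 + j\right)\right) = 2 j \left(-12 + 2 j\right)$)
$d 47 - \left(- \frac{13}{42} + \frac{62}{O{\left(8 \right)}}\right) = \left(- \frac{1}{68}\right) 47 - \left(- \frac{13}{42} + 62 \frac{1}{32 \left(-6 + 8\right)}\right) = - \frac{47}{68} - \left(- \frac{13}{42} + \frac{62}{4 \cdot 8 \cdot 2}\right) = - \frac{47}{68} + \left(- \frac{62}{64} + \frac{13}{42}\right) = - \frac{47}{68} + \left(\left(-62\right) \frac{1}{64} + \frac{13}{42}\right) = - \frac{47}{68} + \left(- \frac{31}{32} + \frac{13}{42}\right) = - \frac{47}{68} - \frac{443}{672} = - \frac{15427}{11424}$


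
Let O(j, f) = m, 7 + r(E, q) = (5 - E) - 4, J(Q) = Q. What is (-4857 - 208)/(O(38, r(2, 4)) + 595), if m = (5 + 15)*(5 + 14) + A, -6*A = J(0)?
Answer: -1013/195 ≈ -5.1949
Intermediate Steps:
r(E, q) = -6 - E (r(E, q) = -7 + ((5 - E) - 4) = -7 + (1 - E) = -6 - E)
A = 0 (A = -⅙*0 = 0)
m = 380 (m = (5 + 15)*(5 + 14) + 0 = 20*19 + 0 = 380 + 0 = 380)
O(j, f) = 380
(-4857 - 208)/(O(38, r(2, 4)) + 595) = (-4857 - 208)/(380 + 595) = -5065/975 = -5065*1/975 = -1013/195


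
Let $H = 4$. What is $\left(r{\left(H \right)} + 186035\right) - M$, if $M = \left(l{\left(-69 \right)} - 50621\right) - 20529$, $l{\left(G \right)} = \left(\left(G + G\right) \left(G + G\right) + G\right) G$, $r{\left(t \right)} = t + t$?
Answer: $1566468$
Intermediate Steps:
$r{\left(t \right)} = 2 t$
$l{\left(G \right)} = G \left(G + 4 G^{2}\right)$ ($l{\left(G \right)} = \left(2 G 2 G + G\right) G = \left(4 G^{2} + G\right) G = \left(G + 4 G^{2}\right) G = G \left(G + 4 G^{2}\right)$)
$M = -1380425$ ($M = \left(\left(-69\right)^{2} \left(1 + 4 \left(-69\right)\right) - 50621\right) - 20529 = \left(4761 \left(1 - 276\right) - 50621\right) - 20529 = \left(4761 \left(-275\right) - 50621\right) - 20529 = \left(-1309275 - 50621\right) - 20529 = -1359896 - 20529 = -1380425$)
$\left(r{\left(H \right)} + 186035\right) - M = \left(2 \cdot 4 + 186035\right) - -1380425 = \left(8 + 186035\right) + 1380425 = 186043 + 1380425 = 1566468$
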